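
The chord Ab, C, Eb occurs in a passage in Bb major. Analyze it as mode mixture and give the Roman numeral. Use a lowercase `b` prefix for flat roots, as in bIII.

Ab is the lowered form of scale degree 7 in Bb major (the diatonic degree 7 is A). Ab–C–Eb is a major chord — the form found in Bb minor, not the diatonic vii° (Adim). Borrowed into Bb major it is written bVII.

bVII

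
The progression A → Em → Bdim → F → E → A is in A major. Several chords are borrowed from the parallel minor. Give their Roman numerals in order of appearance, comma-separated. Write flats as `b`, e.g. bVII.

The diatonic triads in A major are A, Bm, C#m, D, E, F#m, G#dim. A and E both belong to that set. But Em (E–G–B) is foreign: the diatonic V on degree 5 is E, whereas Em comes from A minor. It is labeled v. Bdim (B–D–F) is not: scale degree 2 in A major carries Bm (ii). In A minor the chord on that degree is Bdim, so here it functions as ii°, borrowed from the parallel minor. F (F–A–C) doesn't fit — on degree 6 A major would have F#m (vi). F is the degree-6 chord of A minor, so it is the borrowed bVI.

v, ii°, bVI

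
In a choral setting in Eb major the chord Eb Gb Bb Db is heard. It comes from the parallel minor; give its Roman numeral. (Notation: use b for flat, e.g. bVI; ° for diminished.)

Eb is scale degree 1 in Eb major. Eb–Gb–Bb–Db is a minor-seventh chord — the form found in Eb minor, not the diatonic I (Eb). Borrowed into Eb major it is written i7.

i7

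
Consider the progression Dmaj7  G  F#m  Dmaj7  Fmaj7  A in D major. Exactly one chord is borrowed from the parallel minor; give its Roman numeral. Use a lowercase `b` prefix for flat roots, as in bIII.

bIIImaj7

The diatonic triads in D major are D, Em, F#m, G, A, Bm, C#dim. Dmaj7, G, F#m and A all belong to that set. Fmaj7 (F–A–C–E) doesn't fit — on degree 3 D major would have F#m (iii). Fmaj7 is the degree-3 chord of D minor, so it is the borrowed bIIImaj7.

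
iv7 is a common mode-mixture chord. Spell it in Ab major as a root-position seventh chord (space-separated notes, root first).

The root, Db, is scale degree 4 — the same note in Ab major and Ab minor; only the chord quality changes. Building the minor-seventh chord from the parallel minor on Db: Db–Fb–Ab–Cb.

Db Fb Ab Cb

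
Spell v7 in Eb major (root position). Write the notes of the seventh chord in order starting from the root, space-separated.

v7 is built on scale degree 5, which is Bb in both Eb major and its parallel. Stacking thirds in Eb minor on Bb gives Bb–Db–F–Ab.

Bb Db F Ab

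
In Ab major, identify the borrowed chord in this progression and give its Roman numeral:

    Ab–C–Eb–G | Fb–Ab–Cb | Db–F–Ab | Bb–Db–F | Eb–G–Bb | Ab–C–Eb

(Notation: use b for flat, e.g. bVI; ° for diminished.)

bVI

In Ab major the diatonic chords are Ab, Bbm, Cm, Db, Eb, Fm, Gdim. Ab–C–Eb–G = Abmaj7, Db–F–Ab = Db, Bb–Db–F = Bbm, Eb–G–Bb = Eb and Ab–C–Eb = Ab all belong to that set. But Fb–Ab–Cb is foreign: the diatonic vi on degree 6 is Fm, whereas Fb comes from Ab minor. It is labeled bVI.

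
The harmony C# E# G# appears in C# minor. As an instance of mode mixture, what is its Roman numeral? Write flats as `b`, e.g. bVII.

The root C# is the diatonic 1st degree of C# minor; the borrowing shows in the chord quality. The diatonic chord on degree 1 would be C#m (i), but C#–E#–G# is the major chord from C# major. As a borrowed chord it is labeled I.

I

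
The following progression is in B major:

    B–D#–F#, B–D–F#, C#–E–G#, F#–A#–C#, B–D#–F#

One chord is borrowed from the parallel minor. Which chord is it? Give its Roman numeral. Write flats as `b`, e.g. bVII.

i

The diatonic triads in B major are B, C#m, D#m, E, F#, G#m, A#dim. Of the given chords, B–D#–F# = B, C#–E–G# = C#m and F#–A#–C# = F# are diatonic. But B–D–F# is foreign: the diatonic I on degree 1 is B, whereas Bm comes from B minor. It is labeled i.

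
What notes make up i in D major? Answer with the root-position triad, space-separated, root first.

i is built on scale degree 1, which is D in both D major and its parallel. In D minor the chord on D is D–F–A.

D F A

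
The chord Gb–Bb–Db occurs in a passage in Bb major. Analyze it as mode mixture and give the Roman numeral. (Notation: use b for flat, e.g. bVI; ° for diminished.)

Gb is the lowered form of scale degree 6 in Bb major (the diatonic degree 6 is G). The diatonic chord on degree 6 would be Gm (vi), but Gb–Bb–Db is the major chord from Bb minor. As a borrowed chord it is labeled bVI.

bVI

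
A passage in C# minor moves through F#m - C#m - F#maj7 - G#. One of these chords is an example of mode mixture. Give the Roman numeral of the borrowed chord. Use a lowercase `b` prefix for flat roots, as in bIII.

IVmaj7

C# minor has the diatonic set C#m, D#dim, E, F#m, G#, A, B (with V from harmonic minor). F#m, C#m and G# all belong to that set. But F#maj7 (F#–A#–C#–E#) is foreign: the diatonic iv on degree 4 is F#m, whereas F#maj7 comes from C# major. It is labeled IVmaj7.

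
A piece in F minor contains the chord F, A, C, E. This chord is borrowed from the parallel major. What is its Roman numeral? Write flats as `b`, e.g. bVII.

F is scale degree 1 in F minor. The diatonic chord on degree 1 would be Fm (i), but F–A–C–E is the major-seventh chord from F major. As a borrowed chord it is labeled Imaj7.

Imaj7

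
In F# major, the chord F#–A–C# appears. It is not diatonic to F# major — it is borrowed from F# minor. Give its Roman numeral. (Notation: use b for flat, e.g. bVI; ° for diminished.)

F# is scale degree 1 in F# major. The diatonic chord on degree 1 would be F# (I), but F#–A–C# is the minor chord from F# minor. As a borrowed chord it is labeled i.

i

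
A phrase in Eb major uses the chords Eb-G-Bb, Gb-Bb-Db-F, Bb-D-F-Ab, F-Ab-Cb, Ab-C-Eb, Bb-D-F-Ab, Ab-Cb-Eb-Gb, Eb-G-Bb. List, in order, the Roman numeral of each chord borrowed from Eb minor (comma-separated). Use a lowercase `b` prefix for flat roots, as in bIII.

The diatonic triads in Eb major are Eb, Fm, Gm, Ab, Bb, Cm, Ddim. Of the given chords, Eb–G–Bb = Eb, Bb–D–F–Ab = Bb7 and Ab–C–Eb = Ab are diatonic. Gb–Bb–Db–F doesn't fit — on degree 3 Eb major would have Gm (iii). Gbmaj7 is the degree-3 chord of Eb minor, so it is the borrowed bIIImaj7. F–Ab–Cb is not: scale degree 2 in Eb major carries Fm (ii). In Eb minor the chord on that degree is Fdim, so here it functions as ii°, borrowed from the parallel minor. Ab–Cb–Eb–Gb doesn't fit — on degree 4 Eb major would have Ab (IV). Abm7 is the degree-4 chord of Eb minor, so it is the borrowed iv7.

bIIImaj7, ii°, iv7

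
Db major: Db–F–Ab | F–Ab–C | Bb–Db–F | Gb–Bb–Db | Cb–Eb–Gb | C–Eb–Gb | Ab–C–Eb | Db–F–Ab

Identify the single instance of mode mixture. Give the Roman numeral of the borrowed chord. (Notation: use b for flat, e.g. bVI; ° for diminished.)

In Db major the diatonic chords are Db, Ebm, Fm, Gb, Ab, Bbm, Cdim. Of the given chords, Db–F–Ab = Db, F–Ab–C = Fm, Bb–Db–F = Bbm, Gb–Bb–Db = Gb, C–Eb–Gb = Cdim and Ab–C–Eb = Ab are diatonic. Cb–Eb–Gb doesn't fit — on degree 7 Db major would have Cdim (vii°). Cb is the degree-7 chord of Db minor, so it is the borrowed bVII.

bVII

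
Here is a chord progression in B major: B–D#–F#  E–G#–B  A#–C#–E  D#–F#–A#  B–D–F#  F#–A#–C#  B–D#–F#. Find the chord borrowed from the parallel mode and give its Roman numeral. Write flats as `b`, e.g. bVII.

i

B major has the diatonic set B, C#m, D#m, E, F#, G#m, A#dim. B–D#–F# = B, E–G#–B = E, A#–C#–E = A#dim, D#–F#–A# = D#m and F#–A#–C# = F# are all diatonic. B–D–F# doesn't fit — on degree 1 B major would have B (I). Bm is the degree-1 chord of B minor, so it is the borrowed i.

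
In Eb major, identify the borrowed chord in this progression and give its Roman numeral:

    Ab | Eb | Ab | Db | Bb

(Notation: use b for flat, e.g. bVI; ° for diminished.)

Eb major has the diatonic set Eb, Fm, Gm, Ab, Bb, Cm, Ddim. Ab, Eb and Bb are all diatonic. But Db (Db–F–Ab) is foreign: the diatonic vii° on degree 7 is Ddim, whereas Db comes from Eb minor. It is labeled bVII.

bVII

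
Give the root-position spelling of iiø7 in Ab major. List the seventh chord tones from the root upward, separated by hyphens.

The root, Bb, is scale degree 2 — the same note in Ab major and Ab minor; only the chord quality changes. In Ab minor the chord on Bb is Bb–Db–Fb–Ab.

Bb-Db-Fb-Ab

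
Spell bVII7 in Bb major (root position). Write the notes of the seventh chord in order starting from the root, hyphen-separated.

bVII7 is built on the lowered scale degree 7. In Bb major degree 7 is A; lowered it becomes Ab. In Bb minor the chord on Ab is Ab–C–Eb–Gb.

Ab-C-Eb-Gb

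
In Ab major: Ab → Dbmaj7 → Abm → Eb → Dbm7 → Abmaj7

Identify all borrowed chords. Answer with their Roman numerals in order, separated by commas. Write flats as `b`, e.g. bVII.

i, iv7

The diatonic triads in Ab major are Ab, Bbm, Cm, Db, Eb, Fm, Gdim. Of the given chords, Ab, Dbmaj7, Eb and Abmaj7 are diatonic. Abm (Ab–Cb–Eb) doesn't fit — on degree 1 Ab major would have Ab (I). Abm is the degree-1 chord of Ab minor, so it is the borrowed i. Dbm7 (Db–Fb–Ab–Cb) doesn't fit — on degree 4 Ab major would have Db (IV). Dbm7 is the degree-4 chord of Ab minor, so it is the borrowed iv7.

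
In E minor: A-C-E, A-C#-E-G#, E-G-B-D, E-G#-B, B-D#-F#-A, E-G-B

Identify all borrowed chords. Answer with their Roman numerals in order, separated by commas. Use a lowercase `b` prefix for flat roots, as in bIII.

IVmaj7, I

E minor has the diatonic set Em, F#dim, G, Am, B, C, D (with V from harmonic minor). Of the given chords, A–C–E = Am, E–G–B–D = Em7, B–D#–F#–A = B7 and E–G–B = Em are diatonic. A–C#–E–G# doesn't fit — on degree 4 E minor would have Am (iv). Amaj7 is the degree-4 chord of E major, so it is the borrowed IVmaj7. E–G#–B doesn't fit — on degree 1 E minor would have Em (i). E is the degree-1 chord of E major, so it is the borrowed I.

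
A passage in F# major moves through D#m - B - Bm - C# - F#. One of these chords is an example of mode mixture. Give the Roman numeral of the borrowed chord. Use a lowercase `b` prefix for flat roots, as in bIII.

In F# major the diatonic chords are F#, G#m, A#m, B, C#, D#m, E#dim. Of the given chords, D#m, B, C# and F# are diatonic. Bm (B–D–F#) doesn't fit — on degree 4 F# major would have B (IV). Bm is the degree-4 chord of F# minor, so it is the borrowed iv.

iv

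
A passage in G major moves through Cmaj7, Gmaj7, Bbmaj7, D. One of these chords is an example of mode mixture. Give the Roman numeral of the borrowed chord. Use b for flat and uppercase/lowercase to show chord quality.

bIIImaj7

The diatonic triads in G major are G, Am, Bm, C, D, Em, F#dim. Cmaj7, Gmaj7 and D all belong to that set. Bbmaj7 (Bb–D–F–A) is not: scale degree 3 in G major carries Bm (iii). In G minor the chord on that degree is Bbmaj7, so here it functions as bIIImaj7, borrowed from the parallel minor.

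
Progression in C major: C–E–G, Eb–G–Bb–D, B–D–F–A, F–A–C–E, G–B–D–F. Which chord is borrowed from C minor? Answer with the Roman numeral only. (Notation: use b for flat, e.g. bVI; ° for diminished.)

bIIImaj7

The diatonic triads in C major are C, Dm, Em, F, G, Am, Bdim. C–E–G = C, B–D–F–A = Bm7b5, F–A–C–E = Fmaj7 and G–B–D–F = G7 are all diatonic. Eb–G–Bb–D doesn't fit — on degree 3 C major would have Em (iii). Ebmaj7 is the degree-3 chord of C minor, so it is the borrowed bIIImaj7.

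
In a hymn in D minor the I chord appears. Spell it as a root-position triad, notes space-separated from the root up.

D F# A

The root, D, is scale degree 1 — the same note in D minor and D major; only the chord quality changes. In D major the chord on D is D–F#–A.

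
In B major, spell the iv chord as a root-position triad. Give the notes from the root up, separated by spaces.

The root, E, is scale degree 4 — the same note in B major and B minor; only the chord quality changes. In B minor the chord on E is E–G–B.

E G B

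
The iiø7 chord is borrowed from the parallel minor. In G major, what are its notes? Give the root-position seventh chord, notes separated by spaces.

A C Eb G

iiø7 is built on scale degree 2, which is A in both G major and its parallel. In G minor the chord on A is A–C–Eb–G.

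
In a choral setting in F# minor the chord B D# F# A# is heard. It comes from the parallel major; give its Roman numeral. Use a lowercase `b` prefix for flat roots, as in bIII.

B is scale degree 4 in F# minor. B–D#–F#–A# is a major-seventh chord — the form found in F# major, not the diatonic iv (Bm). Borrowed into F# minor it is written IVmaj7.

IVmaj7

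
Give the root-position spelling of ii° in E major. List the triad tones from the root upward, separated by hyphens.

F#-A-C

The root, F#, is scale degree 2 — the same note in E major and E minor; only the chord quality changes. Building the diminished chord from the parallel minor on F#: F#–A–C.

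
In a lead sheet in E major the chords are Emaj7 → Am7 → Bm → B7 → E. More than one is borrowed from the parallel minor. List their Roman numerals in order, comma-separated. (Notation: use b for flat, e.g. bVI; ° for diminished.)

iv7, v

The diatonic triads in E major are E, F#m, G#m, A, B, C#m, D#dim. Emaj7, B7 and E all belong to that set. Am7 (A–C–E–G) is not: scale degree 4 in E major carries A (IV). In E minor the chord on that degree is Am7, so here it functions as iv7, borrowed from the parallel minor. But Bm (B–D–F#) is foreign: the diatonic V on degree 5 is B, whereas Bm comes from E minor. It is labeled v.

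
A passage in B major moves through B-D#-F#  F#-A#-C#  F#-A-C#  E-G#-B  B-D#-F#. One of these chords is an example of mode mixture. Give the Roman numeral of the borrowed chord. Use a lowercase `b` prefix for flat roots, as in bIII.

v

B major has the diatonic set B, C#m, D#m, E, F#, G#m, A#dim. B–D#–F# = B, F#–A#–C# = F# and E–G#–B = E are all diatonic. F#–A–C# doesn't fit — on degree 5 B major would have F# (V). F#m is the degree-5 chord of B minor, so it is the borrowed v.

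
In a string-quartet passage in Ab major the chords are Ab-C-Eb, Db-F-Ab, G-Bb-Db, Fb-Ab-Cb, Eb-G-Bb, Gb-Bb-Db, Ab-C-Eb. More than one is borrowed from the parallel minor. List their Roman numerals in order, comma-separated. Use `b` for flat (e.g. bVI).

bVI, bVII

Ab major has the diatonic set Ab, Bbm, Cm, Db, Eb, Fm, Gdim. Ab–C–Eb = Ab, Db–F–Ab = Db, G–Bb–Db = Gdim and Eb–G–Bb = Eb all belong to that set. But Fb–Ab–Cb is foreign: the diatonic vi on degree 6 is Fm, whereas Fb comes from Ab minor. It is labeled bVI. Gb–Bb–Db is not: scale degree 7 in Ab major carries Gdim (vii°). In Ab minor the chord on that degree is Gb, so here it functions as bVII, borrowed from the parallel minor.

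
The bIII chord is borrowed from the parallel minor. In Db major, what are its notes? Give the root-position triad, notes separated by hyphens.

Fb-Ab-Cb

Scale degree 3 in Db major is F. bIII uses the lowered form, Fb, taken from Db minor. Stacking thirds in Db minor on Fb gives Fb–Ab–Cb.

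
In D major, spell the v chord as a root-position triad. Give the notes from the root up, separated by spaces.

v is built on scale degree 5, which is A in both D major and its parallel. Stacking thirds in D minor on A gives A–C–E.

A C E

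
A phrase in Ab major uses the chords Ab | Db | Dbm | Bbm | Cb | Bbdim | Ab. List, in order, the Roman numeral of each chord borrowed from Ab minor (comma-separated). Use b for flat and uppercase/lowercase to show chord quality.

iv, bIII, ii°

Ab major has the diatonic set Ab, Bbm, Cm, Db, Eb, Fm, Gdim. Ab, Db and Bbm all belong to that set. But Dbm (Db–Fb–Ab) is foreign: the diatonic IV on degree 4 is Db, whereas Dbm comes from Ab minor. It is labeled iv. But Cb (Cb–Eb–Gb) is foreign: the diatonic iii on degree 3 is Cm, whereas Cb comes from Ab minor. It is labeled bIII. Bbdim (Bb–Db–Fb) is not: scale degree 2 in Ab major carries Bbm (ii). In Ab minor the chord on that degree is Bbdim, so here it functions as ii°, borrowed from the parallel minor.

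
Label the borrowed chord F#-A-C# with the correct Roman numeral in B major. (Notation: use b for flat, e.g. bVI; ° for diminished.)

v

F# is scale degree 5 in B major. Diatonically B major has F# (V) on that degree; F#–A–C# is instead the minor chord native to B minor, so it takes the label v.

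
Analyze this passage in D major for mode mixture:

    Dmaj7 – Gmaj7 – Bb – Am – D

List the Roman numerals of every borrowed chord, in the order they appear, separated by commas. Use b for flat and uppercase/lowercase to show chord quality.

The diatonic triads in D major are D, Em, F#m, G, A, Bm, C#dim. Dmaj7, Gmaj7 and D all belong to that set. But Bb (Bb–D–F) is foreign: the diatonic vi on degree 6 is Bm, whereas Bb comes from D minor. It is labeled bVI. Am (A–C–E) doesn't fit — on degree 5 D major would have A (V). Am is the degree-5 chord of D minor, so it is the borrowed v.

bVI, v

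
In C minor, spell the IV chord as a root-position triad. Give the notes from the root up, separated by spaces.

The root, F, is scale degree 4 — the same note in C minor and C major; only the chord quality changes. Building the major chord from the parallel major on F: F–A–C.

F A C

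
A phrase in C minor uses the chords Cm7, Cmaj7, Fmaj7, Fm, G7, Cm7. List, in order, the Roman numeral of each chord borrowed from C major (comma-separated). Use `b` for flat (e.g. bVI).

The diatonic triads in C minor (with V from harmonic minor) are Cm, Ddim, Eb, Fm, G, Ab, Bb. Cm7, Fm and G7 are all diatonic. Cmaj7 (C–E–G–B) doesn't fit — on degree 1 C minor would have Cm (i). Cmaj7 is the degree-1 chord of C major, so it is the borrowed Imaj7. Fmaj7 (F–A–C–E) doesn't fit — on degree 4 C minor would have Fm (iv). Fmaj7 is the degree-4 chord of C major, so it is the borrowed IVmaj7.

Imaj7, IVmaj7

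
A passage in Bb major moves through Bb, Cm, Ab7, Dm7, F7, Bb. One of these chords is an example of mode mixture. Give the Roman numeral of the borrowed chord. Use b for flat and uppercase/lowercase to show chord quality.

bVII7

Bb major has the diatonic set Bb, Cm, Dm, Eb, F, Gm, Adim. Of the given chords, Bb, Cm, Dm7 and F7 are diatonic. Ab7 (Ab–C–Eb–Gb) is not: scale degree 7 in Bb major carries Adim (vii°). In Bb minor the chord on that degree is Ab7, so here it functions as bVII7, borrowed from the parallel minor.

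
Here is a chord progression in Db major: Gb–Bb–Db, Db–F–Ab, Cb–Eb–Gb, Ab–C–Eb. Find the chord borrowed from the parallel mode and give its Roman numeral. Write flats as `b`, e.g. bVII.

The diatonic triads in Db major are Db, Ebm, Fm, Gb, Ab, Bbm, Cdim. Gb–Bb–Db = Gb, Db–F–Ab = Db and Ab–C–Eb = Ab all belong to that set. Cb–Eb–Gb doesn't fit — on degree 7 Db major would have Cdim (vii°). Cb is the degree-7 chord of Db minor, so it is the borrowed bVII.

bVII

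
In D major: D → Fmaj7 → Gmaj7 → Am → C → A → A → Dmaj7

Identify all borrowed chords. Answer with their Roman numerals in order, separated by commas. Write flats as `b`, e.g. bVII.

bIIImaj7, v, bVII

D major has the diatonic set D, Em, F#m, G, A, Bm, C#dim. D, Gmaj7, A and Dmaj7 all belong to that set. Fmaj7 (F–A–C–E) is not: scale degree 3 in D major carries F#m (iii). In D minor the chord on that degree is Fmaj7, so here it functions as bIIImaj7, borrowed from the parallel minor. But Am (A–C–E) is foreign: the diatonic V on degree 5 is A, whereas Am comes from D minor. It is labeled v. C (C–E–G) is not: scale degree 7 in D major carries C#dim (vii°). In D minor the chord on that degree is C, so here it functions as bVII, borrowed from the parallel minor.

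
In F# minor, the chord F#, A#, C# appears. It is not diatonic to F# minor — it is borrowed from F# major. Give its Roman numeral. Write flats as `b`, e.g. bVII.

I

F# is scale degree 1 in F# minor. F#–A#–C# is a major chord — the form found in F# major, not the diatonic i (F#m). Borrowed into F# minor it is written I.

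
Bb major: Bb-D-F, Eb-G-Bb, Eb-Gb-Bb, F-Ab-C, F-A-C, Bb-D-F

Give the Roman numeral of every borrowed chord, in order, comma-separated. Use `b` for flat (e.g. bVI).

iv, v

The diatonic triads in Bb major are Bb, Cm, Dm, Eb, F, Gm, Adim. Of the given chords, Bb–D–F = Bb, Eb–G–Bb = Eb and F–A–C = F are diatonic. Eb–Gb–Bb is not: scale degree 4 in Bb major carries Eb (IV). In Bb minor the chord on that degree is Ebm, so here it functions as iv, borrowed from the parallel minor. F–Ab–C is not: scale degree 5 in Bb major carries F (V). In Bb minor the chord on that degree is Fm, so here it functions as v, borrowed from the parallel minor.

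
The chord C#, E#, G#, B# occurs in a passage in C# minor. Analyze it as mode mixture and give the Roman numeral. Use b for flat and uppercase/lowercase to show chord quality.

Imaj7

C# is scale degree 1 in C# minor. C#–E#–G#–B# is a major-seventh chord — the form found in C# major, not the diatonic i (C#m). Borrowed into C# minor it is written Imaj7.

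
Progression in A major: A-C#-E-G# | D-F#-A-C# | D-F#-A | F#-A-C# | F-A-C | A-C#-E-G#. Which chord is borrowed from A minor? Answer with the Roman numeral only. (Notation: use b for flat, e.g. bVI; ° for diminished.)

bVI

A major has the diatonic set A, Bm, C#m, D, E, F#m, G#dim. A–C#–E–G# = Amaj7, D–F#–A–C# = Dmaj7, D–F#–A = D and F#–A–C# = F#m all belong to that set. F–A–C is not: scale degree 6 in A major carries F#m (vi). In A minor the chord on that degree is F, so here it functions as bVI, borrowed from the parallel minor.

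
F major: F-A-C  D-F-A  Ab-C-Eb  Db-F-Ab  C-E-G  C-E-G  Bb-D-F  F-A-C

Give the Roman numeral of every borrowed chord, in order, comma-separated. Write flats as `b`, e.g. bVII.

bIII, bVI

In F major the diatonic chords are F, Gm, Am, Bb, C, Dm, Edim. F–A–C = F, D–F–A = Dm, C–E–G = C and Bb–D–F = Bb are all diatonic. Ab–C–Eb doesn't fit — on degree 3 F major would have Am (iii). Ab is the degree-3 chord of F minor, so it is the borrowed bIII. Db–F–Ab is not: scale degree 6 in F major carries Dm (vi). In F minor the chord on that degree is Db, so here it functions as bVI, borrowed from the parallel minor.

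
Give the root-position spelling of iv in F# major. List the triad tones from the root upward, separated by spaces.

iv is built on scale degree 4, which is B in both F# major and its parallel. In F# minor the chord on B is B–D–F#.

B D F#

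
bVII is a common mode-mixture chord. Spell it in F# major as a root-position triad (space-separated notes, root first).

E G# B

Scale degree 7 in F# major is E#. bVII uses the lowered form, E, taken from F# minor. In F# minor the chord on E is E–G#–B.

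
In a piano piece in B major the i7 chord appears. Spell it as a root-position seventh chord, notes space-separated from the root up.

i7 is built on scale degree 1, which is B in both B major and its parallel. Stacking thirds in B minor on B gives B–D–F#–A.

B D F# A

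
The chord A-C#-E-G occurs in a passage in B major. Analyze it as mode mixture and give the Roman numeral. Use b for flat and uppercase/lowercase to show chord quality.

The root A is the lowered 7th scale degree — diatonically B major has A# there. The diatonic chord on degree 7 would be A#dim (vii°), but A–C#–E–G is the dominant-seventh chord from B minor. As a borrowed chord it is labeled bVII7.

bVII7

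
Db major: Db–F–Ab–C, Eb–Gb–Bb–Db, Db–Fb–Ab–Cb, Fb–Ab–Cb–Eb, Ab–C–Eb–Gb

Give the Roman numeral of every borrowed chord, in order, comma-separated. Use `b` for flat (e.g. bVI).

i7, bIIImaj7

The diatonic triads in Db major are Db, Ebm, Fm, Gb, Ab, Bbm, Cdim. Db–F–Ab–C = Dbmaj7, Eb–Gb–Bb–Db = Ebm7 and Ab–C–Eb–Gb = Ab7 all belong to that set. Db–Fb–Ab–Cb is not: scale degree 1 in Db major carries Db (I). In Db minor the chord on that degree is Dbm7, so here it functions as i7, borrowed from the parallel minor. Fb–Ab–Cb–Eb is not: scale degree 3 in Db major carries Fm (iii). In Db minor the chord on that degree is Fbmaj7, so here it functions as bIIImaj7, borrowed from the parallel minor.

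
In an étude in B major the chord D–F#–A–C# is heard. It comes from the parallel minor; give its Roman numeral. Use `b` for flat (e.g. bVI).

D is the lowered form of scale degree 3 in B major (the diatonic degree 3 is D#). The diatonic chord on degree 3 would be D#m (iii), but D–F#–A–C# is the major-seventh chord from B minor. As a borrowed chord it is labeled bIIImaj7.

bIIImaj7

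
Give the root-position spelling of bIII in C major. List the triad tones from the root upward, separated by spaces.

The root of bIII is the lowered 3rd degree: E becomes Eb. Building the major chord from the parallel minor on Eb: Eb–G–Bb.

Eb G Bb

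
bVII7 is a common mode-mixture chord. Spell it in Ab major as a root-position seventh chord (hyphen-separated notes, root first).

bVII7 is built on the lowered scale degree 7. In Ab major degree 7 is G; lowered it becomes Gb. Stacking thirds in Ab minor on Gb gives Gb–Bb–Db–Fb.

Gb-Bb-Db-Fb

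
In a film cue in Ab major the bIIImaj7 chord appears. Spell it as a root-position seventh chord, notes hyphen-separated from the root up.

Cb-Eb-Gb-Bb

The root of bIIImaj7 is the lowered 3rd degree: C becomes Cb. Stacking thirds in Ab minor on Cb gives Cb–Eb–Gb–Bb.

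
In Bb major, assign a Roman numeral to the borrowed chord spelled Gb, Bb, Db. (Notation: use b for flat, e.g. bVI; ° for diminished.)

The root Gb is the lowered 6th scale degree — diatonically Bb major has G there. Diatonically Bb major has Gm (vi) on that degree; Gb–Bb–Db is instead the major chord native to Bb minor, so it takes the label bVI.

bVI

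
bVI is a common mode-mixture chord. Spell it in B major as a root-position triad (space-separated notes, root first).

The root of bVI is the lowered 6th degree: G# becomes G. In B minor the chord on G is G–B–D.

G B D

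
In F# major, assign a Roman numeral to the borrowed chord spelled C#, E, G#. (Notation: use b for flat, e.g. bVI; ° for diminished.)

v

The root C# is the diatonic 5th degree of F# major; the borrowing shows in the chord quality. C#–E–G# is a minor chord — the form found in F# minor, not the diatonic V (C#). Borrowed into F# major it is written v.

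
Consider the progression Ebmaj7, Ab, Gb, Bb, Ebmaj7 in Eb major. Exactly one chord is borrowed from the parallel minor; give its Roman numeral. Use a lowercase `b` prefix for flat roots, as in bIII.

The diatonic triads in Eb major are Eb, Fm, Gm, Ab, Bb, Cm, Ddim. Ebmaj7, Ab and Bb are all diatonic. Gb (Gb–Bb–Db) is not: scale degree 3 in Eb major carries Gm (iii). In Eb minor the chord on that degree is Gb, so here it functions as bIII, borrowed from the parallel minor.

bIII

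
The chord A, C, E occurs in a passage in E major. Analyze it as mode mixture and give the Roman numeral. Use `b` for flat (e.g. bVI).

iv

The root A is the diatonic 4th degree of E major; the borrowing shows in the chord quality. Diatonically E major has A (IV) on that degree; A–C–E is instead the minor chord native to E minor, so it takes the label iv.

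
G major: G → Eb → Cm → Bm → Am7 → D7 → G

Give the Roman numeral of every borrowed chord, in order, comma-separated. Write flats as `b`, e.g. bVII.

bVI, iv

The diatonic triads in G major are G, Am, Bm, C, D, Em, F#dim. G, Bm, Am7 and D7 are all diatonic. Eb (Eb–G–Bb) is not: scale degree 6 in G major carries Em (vi). In G minor the chord on that degree is Eb, so here it functions as bVI, borrowed from the parallel minor. Cm (C–Eb–G) doesn't fit — on degree 4 G major would have C (IV). Cm is the degree-4 chord of G minor, so it is the borrowed iv.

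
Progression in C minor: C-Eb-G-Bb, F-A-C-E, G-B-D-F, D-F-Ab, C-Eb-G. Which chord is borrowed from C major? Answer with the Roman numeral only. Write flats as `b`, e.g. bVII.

In C minor (with V from harmonic minor) the diatonic chords are Cm, Ddim, Eb, Fm, G, Ab, Bb. C–Eb–G–Bb = Cm7, G–B–D–F = G7, D–F–Ab = Ddim and C–Eb–G = Cm all belong to that set. But F–A–C–E is foreign: the diatonic iv on degree 4 is Fm, whereas Fmaj7 comes from C major. It is labeled IVmaj7.

IVmaj7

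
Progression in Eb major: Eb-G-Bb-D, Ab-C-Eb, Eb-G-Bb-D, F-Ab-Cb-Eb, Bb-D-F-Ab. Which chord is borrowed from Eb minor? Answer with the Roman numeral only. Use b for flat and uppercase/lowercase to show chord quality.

The diatonic triads in Eb major are Eb, Fm, Gm, Ab, Bb, Cm, Ddim. Of the given chords, Eb–G–Bb–D = Ebmaj7, Ab–C–Eb = Ab and Bb–D–F–Ab = Bb7 are diatonic. F–Ab–Cb–Eb is not: scale degree 2 in Eb major carries Fm (ii). In Eb minor the chord on that degree is Fm7b5, so here it functions as iiø7, borrowed from the parallel minor.

iiø7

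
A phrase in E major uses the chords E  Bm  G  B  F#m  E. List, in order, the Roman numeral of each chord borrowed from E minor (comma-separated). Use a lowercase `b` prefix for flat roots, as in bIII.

v, bIII

In E major the diatonic chords are E, F#m, G#m, A, B, C#m, D#dim. E, B and F#m are all diatonic. Bm (B–D–F#) is not: scale degree 5 in E major carries B (V). In E minor the chord on that degree is Bm, so here it functions as v, borrowed from the parallel minor. G (G–B–D) doesn't fit — on degree 3 E major would have G#m (iii). G is the degree-3 chord of E minor, so it is the borrowed bIII.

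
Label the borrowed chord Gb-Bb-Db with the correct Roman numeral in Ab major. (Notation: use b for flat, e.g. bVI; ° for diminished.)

bVII

The root Gb is the lowered 7th scale degree — diatonically Ab major has G there. Gb–Bb–Db is a major chord — the form found in Ab minor, not the diatonic vii° (Gdim). Borrowed into Ab major it is written bVII.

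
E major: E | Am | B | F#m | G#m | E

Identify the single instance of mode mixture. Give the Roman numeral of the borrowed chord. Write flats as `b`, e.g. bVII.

The diatonic triads in E major are E, F#m, G#m, A, B, C#m, D#dim. Of the given chords, E, B, F#m and G#m are diatonic. Am (A–C–E) doesn't fit — on degree 4 E major would have A (IV). Am is the degree-4 chord of E minor, so it is the borrowed iv.

iv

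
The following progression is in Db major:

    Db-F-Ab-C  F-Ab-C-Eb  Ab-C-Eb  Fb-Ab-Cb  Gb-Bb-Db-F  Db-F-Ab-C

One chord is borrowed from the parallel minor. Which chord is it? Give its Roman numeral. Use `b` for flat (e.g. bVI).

bIII

In Db major the diatonic chords are Db, Ebm, Fm, Gb, Ab, Bbm, Cdim. Db–F–Ab–C = Dbmaj7, F–Ab–C–Eb = Fm7, Ab–C–Eb = Ab and Gb–Bb–Db–F = Gbmaj7 all belong to that set. But Fb–Ab–Cb is foreign: the diatonic iii on degree 3 is Fm, whereas Fb comes from Db minor. It is labeled bIII.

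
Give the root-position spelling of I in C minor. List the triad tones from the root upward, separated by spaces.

C E G

The root, C, is scale degree 1 — the same note in C minor and C major; only the chord quality changes. Building the major chord from the parallel major on C: C–E–G.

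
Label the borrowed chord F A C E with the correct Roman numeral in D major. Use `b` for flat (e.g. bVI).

F is the lowered form of scale degree 3 in D major (the diatonic degree 3 is F#). The diatonic chord on degree 3 would be F#m (iii), but F–A–C–E is the major-seventh chord from D minor. As a borrowed chord it is labeled bIIImaj7.

bIIImaj7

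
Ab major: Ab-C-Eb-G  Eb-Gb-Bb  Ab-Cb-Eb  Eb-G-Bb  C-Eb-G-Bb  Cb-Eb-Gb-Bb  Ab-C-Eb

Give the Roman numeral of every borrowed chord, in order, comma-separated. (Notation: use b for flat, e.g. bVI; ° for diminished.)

v, i, bIIImaj7

Ab major has the diatonic set Ab, Bbm, Cm, Db, Eb, Fm, Gdim. Ab–C–Eb–G = Abmaj7, Eb–G–Bb = Eb, C–Eb–G–Bb = Cm7 and Ab–C–Eb = Ab all belong to that set. Eb–Gb–Bb is not: scale degree 5 in Ab major carries Eb (V). In Ab minor the chord on that degree is Ebm, so here it functions as v, borrowed from the parallel minor. Ab–Cb–Eb is not: scale degree 1 in Ab major carries Ab (I). In Ab minor the chord on that degree is Abm, so here it functions as i, borrowed from the parallel minor. Cb–Eb–Gb–Bb doesn't fit — on degree 3 Ab major would have Cm (iii). Cbmaj7 is the degree-3 chord of Ab minor, so it is the borrowed bIIImaj7.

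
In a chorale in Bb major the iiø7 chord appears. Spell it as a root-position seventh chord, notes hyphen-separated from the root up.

C-Eb-Gb-Bb

The root, C, is scale degree 2 — the same note in Bb major and Bb minor; only the chord quality changes. Stacking thirds in Bb minor on C gives C–Eb–Gb–Bb.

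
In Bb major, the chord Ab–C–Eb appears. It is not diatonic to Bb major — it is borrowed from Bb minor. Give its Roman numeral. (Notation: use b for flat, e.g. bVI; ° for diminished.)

The root Ab is the lowered 7th scale degree — diatonically Bb major has A there. Ab–C–Eb is a major chord — the form found in Bb minor, not the diatonic vii° (Adim). Borrowed into Bb major it is written bVII.

bVII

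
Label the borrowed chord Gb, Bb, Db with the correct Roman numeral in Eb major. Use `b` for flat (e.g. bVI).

In Eb major scale degree 3 is G; Gb is its lowered form, from Eb minor. Diatonically Eb major has Gm (iii) on that degree; Gb–Bb–Db is instead the major chord native to Eb minor, so it takes the label bIII.

bIII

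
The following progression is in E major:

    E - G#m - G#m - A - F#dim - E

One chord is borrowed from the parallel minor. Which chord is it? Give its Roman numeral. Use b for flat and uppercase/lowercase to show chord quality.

ii°

E major has the diatonic set E, F#m, G#m, A, B, C#m, D#dim. E, G#m and A all belong to that set. F#dim (F#–A–C) doesn't fit — on degree 2 E major would have F#m (ii). F#dim is the degree-2 chord of E minor, so it is the borrowed ii°.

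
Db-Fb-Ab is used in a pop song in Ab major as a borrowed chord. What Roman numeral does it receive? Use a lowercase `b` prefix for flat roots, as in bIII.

The root Db is the diatonic 4th degree of Ab major; the borrowing shows in the chord quality. Diatonically Ab major has Db (IV) on that degree; Db–Fb–Ab is instead the minor chord native to Ab minor, so it takes the label iv.

iv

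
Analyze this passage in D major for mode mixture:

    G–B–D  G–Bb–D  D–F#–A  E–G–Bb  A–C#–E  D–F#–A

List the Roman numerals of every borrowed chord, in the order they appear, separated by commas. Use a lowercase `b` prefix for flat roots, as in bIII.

In D major the diatonic chords are D, Em, F#m, G, A, Bm, C#dim. G–B–D = G, D–F#–A = D and A–C#–E = A all belong to that set. But G–Bb–D is foreign: the diatonic IV on degree 4 is G, whereas Gm comes from D minor. It is labeled iv. E–G–Bb is not: scale degree 2 in D major carries Em (ii). In D minor the chord on that degree is Edim, so here it functions as ii°, borrowed from the parallel minor.

iv, ii°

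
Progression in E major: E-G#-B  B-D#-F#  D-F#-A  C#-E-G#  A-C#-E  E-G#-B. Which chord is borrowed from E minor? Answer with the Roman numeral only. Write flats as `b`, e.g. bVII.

bVII

The diatonic triads in E major are E, F#m, G#m, A, B, C#m, D#dim. E–G#–B = E, B–D#–F# = B, C#–E–G# = C#m and A–C#–E = A all belong to that set. But D–F#–A is foreign: the diatonic vii° on degree 7 is D#dim, whereas D comes from E minor. It is labeled bVII.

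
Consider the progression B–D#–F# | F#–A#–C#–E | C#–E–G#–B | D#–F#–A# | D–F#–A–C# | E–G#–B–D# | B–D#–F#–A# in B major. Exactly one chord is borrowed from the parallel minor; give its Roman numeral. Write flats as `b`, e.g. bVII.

The diatonic triads in B major are B, C#m, D#m, E, F#, G#m, A#dim. Of the given chords, B–D#–F# = B, F#–A#–C#–E = F#7, C#–E–G#–B = C#m7, D#–F#–A# = D#m, E–G#–B–D# = Emaj7 and B–D#–F#–A# = Bmaj7 are diatonic. D–F#–A–C# doesn't fit — on degree 3 B major would have D#m (iii). Dmaj7 is the degree-3 chord of B minor, so it is the borrowed bIIImaj7.

bIIImaj7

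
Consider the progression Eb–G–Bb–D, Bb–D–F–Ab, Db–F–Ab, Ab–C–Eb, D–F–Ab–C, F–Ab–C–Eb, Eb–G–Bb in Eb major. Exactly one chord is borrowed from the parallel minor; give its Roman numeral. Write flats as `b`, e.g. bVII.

In Eb major the diatonic chords are Eb, Fm, Gm, Ab, Bb, Cm, Ddim. Of the given chords, Eb–G–Bb–D = Ebmaj7, Bb–D–F–Ab = Bb7, Ab–C–Eb = Ab, D–F–Ab–C = Dm7b5, F–Ab–C–Eb = Fm7 and Eb–G–Bb = Eb are diatonic. But Db–F–Ab is foreign: the diatonic vii° on degree 7 is Ddim, whereas Db comes from Eb minor. It is labeled bVII.

bVII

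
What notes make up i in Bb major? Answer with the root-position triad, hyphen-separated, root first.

i is built on scale degree 1, which is Bb in both Bb major and its parallel. Stacking thirds in Bb minor on Bb gives Bb–Db–F.

Bb-Db-F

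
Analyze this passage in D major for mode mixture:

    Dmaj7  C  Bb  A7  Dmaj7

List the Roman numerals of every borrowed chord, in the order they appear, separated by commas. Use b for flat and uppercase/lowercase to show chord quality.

D major has the diatonic set D, Em, F#m, G, A, Bm, C#dim. Dmaj7 and A7 are both diatonic. C (C–E–G) is not: scale degree 7 in D major carries C#dim (vii°). In D minor the chord on that degree is C, so here it functions as bVII, borrowed from the parallel minor. But Bb (Bb–D–F) is foreign: the diatonic vi on degree 6 is Bm, whereas Bb comes from D minor. It is labeled bVI.

bVII, bVI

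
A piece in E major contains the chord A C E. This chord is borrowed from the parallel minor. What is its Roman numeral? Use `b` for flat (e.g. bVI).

iv

A is scale degree 4 in E major. The diatonic chord on degree 4 would be A (IV), but A–C–E is the minor chord from E minor. As a borrowed chord it is labeled iv.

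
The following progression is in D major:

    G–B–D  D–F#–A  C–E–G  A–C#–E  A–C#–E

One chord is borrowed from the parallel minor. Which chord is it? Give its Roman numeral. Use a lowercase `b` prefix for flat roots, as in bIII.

bVII

In D major the diatonic chords are D, Em, F#m, G, A, Bm, C#dim. G–B–D = G, D–F#–A = D and A–C#–E = A are all diatonic. But C–E–G is foreign: the diatonic vii° on degree 7 is C#dim, whereas C comes from D minor. It is labeled bVII.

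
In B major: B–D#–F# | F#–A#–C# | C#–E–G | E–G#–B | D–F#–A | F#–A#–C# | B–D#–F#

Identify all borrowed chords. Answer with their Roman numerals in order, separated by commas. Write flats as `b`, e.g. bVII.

ii°, bIII

B major has the diatonic set B, C#m, D#m, E, F#, G#m, A#dim. B–D#–F# = B, F#–A#–C# = F# and E–G#–B = E are all diatonic. C#–E–G is not: scale degree 2 in B major carries C#m (ii). In B minor the chord on that degree is C#dim, so here it functions as ii°, borrowed from the parallel minor. D–F#–A is not: scale degree 3 in B major carries D#m (iii). In B minor the chord on that degree is D, so here it functions as bIII, borrowed from the parallel minor.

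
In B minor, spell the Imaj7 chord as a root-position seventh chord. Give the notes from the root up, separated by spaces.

The root, B, is scale degree 1 — the same note in B minor and B major; only the chord quality changes. In B major the chord on B is B–D#–F#–A#.

B D# F# A#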